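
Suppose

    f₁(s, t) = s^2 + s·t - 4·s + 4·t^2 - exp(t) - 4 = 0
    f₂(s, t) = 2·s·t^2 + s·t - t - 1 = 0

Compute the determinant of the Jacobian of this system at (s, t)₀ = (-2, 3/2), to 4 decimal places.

64.3901

J = [[2·s + t - 4, s + 8·t - exp(t)], [2·t^2 + t, 4·s·t + s - 1]].
At the point, J = [[-6.5000, 5.518311], [6.0000, -15.0000]].
det J = 64.3901.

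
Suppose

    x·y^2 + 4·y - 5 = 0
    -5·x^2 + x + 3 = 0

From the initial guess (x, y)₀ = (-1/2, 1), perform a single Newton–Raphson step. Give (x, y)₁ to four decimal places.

(-0.7083, 1.5694)

At (-1/2, 1): F = (-1.5000, 1.2500).
Jacobian J = [[y^2, 2·x·y + 4], [-10·x + 1, 0]].
At the point, J = [[1.0000, 3.0000], [6.0000, 0.0000]] (det J = -18.0000).
Solving J·Δ = −F gives Δ = (-0.2083, 0.5694).
Then the next iterate is (x, y)₁ = (-0.7083, 1.5694).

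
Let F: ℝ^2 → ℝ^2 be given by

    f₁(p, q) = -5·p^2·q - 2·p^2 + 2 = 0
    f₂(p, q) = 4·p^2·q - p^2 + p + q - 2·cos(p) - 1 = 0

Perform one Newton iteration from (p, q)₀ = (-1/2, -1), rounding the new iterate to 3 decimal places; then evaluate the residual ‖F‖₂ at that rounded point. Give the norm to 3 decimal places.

1036.060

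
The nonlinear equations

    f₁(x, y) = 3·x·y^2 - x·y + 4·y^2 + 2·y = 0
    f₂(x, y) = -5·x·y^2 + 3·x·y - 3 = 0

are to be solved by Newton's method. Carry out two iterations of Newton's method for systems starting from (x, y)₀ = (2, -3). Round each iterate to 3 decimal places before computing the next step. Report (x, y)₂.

At (2, -3): F = (90.000, -111.000).
Jacobian J = [[3·y^2 - y, 6·x·y - x + 8·y + 2], [-5·y^2 + 3·y, -10·x·y + 3·x]].
At the point, J = [[30.000, -60.000], [-54.000, 66.000]] (det J = -1260.000).
Solving J·Δ = −F gives Δ = (-0.571, 1.214).
Then the next iterate is (x, y)₁ = (1.429, -1.786).
Round to (1.429, -1.786) and repeat: F = (25.41403, -33.44767), J = [[11.35539, -29.03016], [-21.30698, 29.80894]].
Δ = (-0.762, 0.577), so (x, y)₂ = (0.667, -1.209).

(0.667, -1.209)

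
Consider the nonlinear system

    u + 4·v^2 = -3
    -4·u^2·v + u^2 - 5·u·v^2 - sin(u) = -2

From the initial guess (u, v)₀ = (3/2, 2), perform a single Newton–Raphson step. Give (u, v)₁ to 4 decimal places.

(1.6351, 0.7103)

At (3/2, 2): F = (20.5000, -44.747495).
Jacobian J = [[1, 8·v], [-8·u·v + 2·u - 5·v^2 - cos(u), -4·u^2 - 10·u·v]].
At the point, J = [[1.0000, 16.0000], [-41.070737, -39.0000]] (det J = 618.131795).
Solving J·Δ = −F gives Δ = (0.1351, -1.2897).
Then the next iterate is (u, v)₁ = (1.6351, 0.7103).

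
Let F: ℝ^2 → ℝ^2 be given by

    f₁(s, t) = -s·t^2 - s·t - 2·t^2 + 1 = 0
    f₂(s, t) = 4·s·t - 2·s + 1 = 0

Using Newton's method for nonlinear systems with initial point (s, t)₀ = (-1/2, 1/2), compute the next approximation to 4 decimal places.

(0.0000, 1.0000)

At (-1/2, 1/2): F = (0.8750, 1.0000).
Jacobian J = [[-t^2 - t, -2·s·t - s - 4·t], [4·t - 2, 4·s]].
At the point, J = [[-0.7500, -1.0000], [0.0000, -2.0000]] (det J = 1.5000).
Solving J·Δ = −F gives Δ = (0.5000, 0.5000).
Then the next iterate is (s, t)₁ = (0.0000, 1.0000).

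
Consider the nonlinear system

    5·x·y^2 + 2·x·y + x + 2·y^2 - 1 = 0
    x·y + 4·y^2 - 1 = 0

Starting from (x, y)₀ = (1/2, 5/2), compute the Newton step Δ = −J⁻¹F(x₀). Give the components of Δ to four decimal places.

(-0.0343, -1.2275)

At (1/2, 5/2): F = (30.1250, 25.2500).
Jacobian J = [[5·y^2 + 2·y + 1, 10·x·y + 2·x + 4·y], [y, x + 8·y]].
At the point, J = [[37.2500, 23.5000], [2.5000, 20.5000]] (det J = 704.8750).
Solving J·Δ = −F gives Δ = (-0.0343, -1.2275).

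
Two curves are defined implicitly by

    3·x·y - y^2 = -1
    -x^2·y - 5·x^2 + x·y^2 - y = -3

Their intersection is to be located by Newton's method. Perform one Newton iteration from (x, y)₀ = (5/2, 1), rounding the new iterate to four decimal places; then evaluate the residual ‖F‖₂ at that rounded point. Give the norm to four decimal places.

7.9528

At (5/2, 1): F = (7.5000, -33.0000).
Jacobian J = [[3·y, 3·x - 2·y], [-2·x·y - 10·x + y^2, -x^2 + 2·x·y - 1]].
At the point, J = [[3.0000, 5.5000], [-29.0000, -2.2500]] (det J = 152.7500).
Solving J·Δ = −F gives Δ = (-1.0777, -0.7758).
Then the next iterate is (x, y)₁ = (1.4223, 0.2242).
Re-evaluating at (1.4223, 0.2242): F = (1.906373, -7.720936), so ‖F‖₂ = 7.9528.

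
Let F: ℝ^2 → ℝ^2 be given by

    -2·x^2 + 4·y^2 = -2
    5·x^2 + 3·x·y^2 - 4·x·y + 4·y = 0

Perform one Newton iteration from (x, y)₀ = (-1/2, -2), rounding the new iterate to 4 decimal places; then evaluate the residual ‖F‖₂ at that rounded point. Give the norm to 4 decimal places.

6.8524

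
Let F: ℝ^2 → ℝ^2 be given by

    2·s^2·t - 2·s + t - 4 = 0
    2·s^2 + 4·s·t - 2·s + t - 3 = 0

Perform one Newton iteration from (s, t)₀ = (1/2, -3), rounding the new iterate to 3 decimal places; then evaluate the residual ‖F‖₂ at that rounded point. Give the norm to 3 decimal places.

At (1/2, -3): F = (-9.500, -12.500).
Jacobian J = [[4·s·t - 2, 2·s^2 + 1], [4·s + 4·t - 2, 4·s + 1]].
At the point, J = [[-8.000, 1.500], [-12.000, 3.000]] (det J = -6.000).
Solving J·Δ = −F gives Δ = (-1.625, -2.333).
Then the next iterate is (s, t)₁ = (-1.125, -5.333).
Re-evaluating at (-1.125, -5.333): F = (-20.58216, 20.44675), so ‖F‖₂ = 29.012.

29.012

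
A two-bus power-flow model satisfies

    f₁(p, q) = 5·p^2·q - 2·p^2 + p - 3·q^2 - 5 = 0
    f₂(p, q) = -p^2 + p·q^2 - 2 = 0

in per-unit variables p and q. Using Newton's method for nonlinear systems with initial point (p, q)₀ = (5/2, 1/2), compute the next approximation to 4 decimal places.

(0.9952, 0.6909)

At (5/2, 1/2): F = (-0.1250, -7.6250).
Jacobian J = [[10·p·q - 4·p + 1, 5·p^2 - 6·q], [-2·p + q^2, 2·p·q]].
At the point, J = [[3.5000, 28.2500], [-4.7500, 2.5000]] (det J = 142.9375).
Solving J·Δ = −F gives Δ = (-1.5048, 0.1909).
Then the next iterate is (p, q)₁ = (0.9952, 0.6909).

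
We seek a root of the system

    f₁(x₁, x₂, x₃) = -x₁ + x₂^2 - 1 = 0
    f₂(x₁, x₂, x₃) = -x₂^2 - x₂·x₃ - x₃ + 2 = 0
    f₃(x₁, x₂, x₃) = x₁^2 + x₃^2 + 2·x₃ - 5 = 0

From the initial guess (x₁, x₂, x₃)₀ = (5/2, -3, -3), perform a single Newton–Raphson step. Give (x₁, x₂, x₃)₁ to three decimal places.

(5.125, -2.521, 1.344)

At (5/2, -3, -3): F = (5.500, -13.000, 4.250).
Jacobian J = [[-1, 2·x₂, 0], [0, -2·x₂ - x₃, -x₂ - 1], [2·x₁, 0, 2·x₃ + 2]].
At the point, J = [[-1.000, -6.000, 0.000], [0.000, 9.000, 2.000], [5.000, 0.000, -4.000]] (det J = -24.000).
Solving J·Δ = −F gives Δ = (2.625, 0.479, 4.344).
Then the next iterate is (x₁, x₂, x₃)₁ = (5.125, -2.521, 1.344).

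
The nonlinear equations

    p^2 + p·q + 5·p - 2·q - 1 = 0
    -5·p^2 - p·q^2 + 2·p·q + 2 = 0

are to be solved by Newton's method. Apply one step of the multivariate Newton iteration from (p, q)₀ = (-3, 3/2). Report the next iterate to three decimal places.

(-1.262, -1.226)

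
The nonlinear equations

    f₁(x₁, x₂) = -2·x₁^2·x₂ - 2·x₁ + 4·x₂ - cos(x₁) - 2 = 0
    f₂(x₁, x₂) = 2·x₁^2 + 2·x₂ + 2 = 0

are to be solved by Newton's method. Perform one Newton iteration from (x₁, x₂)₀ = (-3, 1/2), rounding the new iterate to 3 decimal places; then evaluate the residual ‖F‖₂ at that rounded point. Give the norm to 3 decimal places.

At (-3, 1/2): F = (-2.01001, 21.000).
Jacobian J = [[-4·x₁·x₂ + sin(x₁) - 2, -2·x₁^2 + 4], [4·x₁, 2]].
At the point, J = [[3.85888, -14.000], [-12.000, 2.000]] (det J = -160.28224).
Solving J·Δ = −F gives Δ = (1.809, 0.355).
Then the next iterate is (x₁, x₂)₁ = (-1.191, 0.855).
Re-evaluating at (-1.191, 0.855): F = (1.00567, 6.54696), so ‖F‖₂ = 6.624.

6.624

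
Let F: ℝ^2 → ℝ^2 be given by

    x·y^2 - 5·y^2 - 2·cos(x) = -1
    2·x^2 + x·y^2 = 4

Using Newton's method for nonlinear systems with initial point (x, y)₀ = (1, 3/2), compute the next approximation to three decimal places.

At (1, 3/2): F = (-9.08060, 0.250).
Jacobian J = [[y^2 + 2·sin(x), 2·x·y - 10·y], [4·x + y^2, 2·x·y]].
At the point, J = [[3.93294, -12.000], [6.250, 3.000]] (det J = 86.79883).
Solving J·Δ = −F gives Δ = (0.279, -0.665).
Then the next iterate is (x, y)₁ = (1.279, 0.835).

(1.279, 0.835)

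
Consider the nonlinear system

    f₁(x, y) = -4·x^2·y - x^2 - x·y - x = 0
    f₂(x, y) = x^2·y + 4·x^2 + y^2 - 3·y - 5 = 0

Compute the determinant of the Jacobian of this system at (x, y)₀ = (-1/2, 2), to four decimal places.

J = [[-8·x·y - 2·x - y - 1, -4·x^2 - x], [2·x·y + 8·x, x^2 + 2·y - 3]].
At the point, J = [[6.0000, -0.5000], [-6.0000, 1.2500]].
det J = 4.5000.

4.5000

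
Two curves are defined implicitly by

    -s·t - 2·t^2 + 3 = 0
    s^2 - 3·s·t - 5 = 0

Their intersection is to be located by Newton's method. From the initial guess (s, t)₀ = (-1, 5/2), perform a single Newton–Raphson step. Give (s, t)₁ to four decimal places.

(-0.8871, 1.6909)

At (-1, 5/2): F = (-7.0000, 3.5000).
Jacobian J = [[-t, -s - 4·t], [2·s - 3·t, -3·s]].
At the point, J = [[-2.5000, -9.0000], [-9.5000, 3.0000]] (det J = -93.0000).
Solving J·Δ = −F gives Δ = (0.1129, -0.8091).
Then the next iterate is (s, t)₁ = (-0.8871, 1.6909).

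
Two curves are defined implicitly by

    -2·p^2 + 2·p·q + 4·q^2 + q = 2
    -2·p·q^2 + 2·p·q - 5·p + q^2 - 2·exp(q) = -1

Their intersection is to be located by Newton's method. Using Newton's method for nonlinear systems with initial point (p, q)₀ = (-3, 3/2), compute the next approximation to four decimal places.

(-1.4698, 0.8638)

At (-3, 3/2): F = (-18.5000, 13.786622).
Jacobian J = [[-4·p + 2·q, 2·p + 8·q + 1], [-2·q^2 + 2·q - 5, -4·p·q + 2·p + 2·q - 2·exp(q)]].
At the point, J = [[15.0000, 7.0000], [-6.5000, 6.036622]] (det J = 136.049328).
Solving J·Δ = −F gives Δ = (1.5302, -0.6362).
Then the next iterate is (p, q)₁ = (-1.4698, 0.8638).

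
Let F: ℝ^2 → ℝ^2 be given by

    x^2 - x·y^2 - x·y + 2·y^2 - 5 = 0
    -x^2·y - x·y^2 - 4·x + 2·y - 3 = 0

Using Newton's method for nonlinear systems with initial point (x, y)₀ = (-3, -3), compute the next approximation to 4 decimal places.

(-1.9963, -1.9646)

At (-3, -3): F = (40.0000, 57.0000).
Jacobian J = [[2·x - y^2 - y, -2·x·y - x + 4·y], [-2·x·y - y^2 - 4, -x^2 - 2·x·y + 2]].
At the point, J = [[-12.0000, -27.0000], [-31.0000, -25.0000]] (det J = -537.0000).
Solving J·Δ = −F gives Δ = (1.0037, 1.0354).
Then the next iterate is (x, y)₁ = (-1.9963, -1.9646).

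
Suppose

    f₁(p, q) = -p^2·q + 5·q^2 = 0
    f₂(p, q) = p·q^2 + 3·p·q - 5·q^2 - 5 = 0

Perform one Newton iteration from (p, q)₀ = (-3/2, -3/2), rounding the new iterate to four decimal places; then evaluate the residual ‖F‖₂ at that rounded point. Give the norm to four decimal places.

At (-3/2, -3/2): F = (14.6250, -12.8750).
Jacobian J = [[-2·p·q, -p^2 + 10·q], [q^2 + 3·q, 2·p·q + 3·p - 10·q]].
At the point, J = [[-4.5000, -17.2500], [-2.2500, 15.0000]] (det J = -106.3125).
Solving J·Δ = −F gives Δ = (-0.0256, 0.8545).
Then the next iterate is (p, q)₁ = (-1.5256, -0.6455).
Re-evaluating at (-1.5256, -0.6455): F = (3.585724, -4.764699), so ‖F‖₂ = 5.9632.

5.9632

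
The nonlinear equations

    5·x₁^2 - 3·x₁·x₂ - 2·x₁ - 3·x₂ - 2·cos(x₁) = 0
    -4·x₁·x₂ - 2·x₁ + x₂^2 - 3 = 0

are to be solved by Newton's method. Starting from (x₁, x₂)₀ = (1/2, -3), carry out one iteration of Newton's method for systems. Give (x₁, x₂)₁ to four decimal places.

(-0.2919, -2.6148)

At (1/2, -3): F = (11.994835, 11.0000).
Jacobian J = [[10·x₁ - 3·x₂ + 2·sin(x₁) - 2, -3·x₁ - 3], [-4·x₂ - 2, -4·x₁ + 2·x₂]].
At the point, J = [[12.958851, -4.5000], [10.0000, -8.0000]] (det J = -58.670809).
Solving J·Δ = −F gives Δ = (-0.7919, 0.3852).
Then the next iterate is (x₁, x₂)₁ = (-0.2919, -2.6148).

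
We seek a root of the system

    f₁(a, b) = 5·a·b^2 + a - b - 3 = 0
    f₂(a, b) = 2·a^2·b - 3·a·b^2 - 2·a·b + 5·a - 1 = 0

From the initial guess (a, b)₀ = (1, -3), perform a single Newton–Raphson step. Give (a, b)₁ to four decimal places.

(3.8750, 2.7500)

At (1, -3): F = (46.0000, -23.0000).
Jacobian J = [[5·b^2 + 1, 10·a·b - 1], [4·a·b - 3·b^2 - 2·b + 5, 2·a^2 - 6·a·b - 2·a]].
At the point, J = [[46.0000, -31.0000], [-28.0000, 18.0000]] (det J = -40.0000).
Solving J·Δ = −F gives Δ = (2.8750, 5.7500).
Then the next iterate is (a, b)₁ = (3.8750, 2.7500).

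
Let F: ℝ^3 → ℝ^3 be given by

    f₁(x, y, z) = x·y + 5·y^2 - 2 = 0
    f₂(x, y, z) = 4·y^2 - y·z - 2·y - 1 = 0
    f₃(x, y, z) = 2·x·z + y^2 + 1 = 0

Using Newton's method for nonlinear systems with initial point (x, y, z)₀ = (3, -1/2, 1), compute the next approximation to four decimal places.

(-2.5533, -0.2367, 1.6867)

At (3, -1/2, 1): F = (-2.2500, 1.5000, 7.2500).
Jacobian J = [[y, x + 10·y, 0], [0, 8·y - z - 2, -y], [2·z, 2·y, 2·x]].
At the point, J = [[-0.5000, -2.0000, 0.0000], [0.0000, -7.0000, 0.5000], [2.0000, -1.0000, 6.0000]] (det J = 18.7500).
Solving J·Δ = −F gives Δ = (-5.5533, 0.2633, 0.6867).
Then the next iterate is (x, y, z)₁ = (-2.5533, -0.2367, 1.6867).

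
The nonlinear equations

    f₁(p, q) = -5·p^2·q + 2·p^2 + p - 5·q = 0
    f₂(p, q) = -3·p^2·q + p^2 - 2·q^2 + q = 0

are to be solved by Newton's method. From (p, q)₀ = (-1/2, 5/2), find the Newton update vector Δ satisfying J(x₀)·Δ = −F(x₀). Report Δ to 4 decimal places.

At (-1/2, 5/2): F = (-15.6250, -11.6250).
Jacobian J = [[-10·p·q + 4·p + 1, -5·p^2 - 5], [-6·p·q + 2·p, -3·p^2 - 4·q + 1]].
At the point, J = [[11.5000, -6.2500], [6.5000, -9.7500]] (det J = -71.5000).
Solving J·Δ = −F gives Δ = (1.1145, -0.4493).

(1.1145, -0.4493)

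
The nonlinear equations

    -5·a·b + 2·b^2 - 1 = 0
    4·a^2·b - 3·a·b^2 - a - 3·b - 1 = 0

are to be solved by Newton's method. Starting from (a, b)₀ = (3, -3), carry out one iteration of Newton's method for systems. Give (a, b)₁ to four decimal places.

At (3, -3): F = (62.0000, -184.0000).
Jacobian J = [[-5·b, -5·a + 4·b], [8·a·b - 3·b^2 - 1, 4·a^2 - 6·a·b - 3]].
At the point, J = [[15.0000, -27.0000], [-100.0000, 87.0000]] (det J = -1395.0000).
Solving J·Δ = −F gives Δ = (0.3054, 2.4659).
Then the next iterate is (a, b)₁ = (3.3054, -0.5341).

(3.3054, -0.5341)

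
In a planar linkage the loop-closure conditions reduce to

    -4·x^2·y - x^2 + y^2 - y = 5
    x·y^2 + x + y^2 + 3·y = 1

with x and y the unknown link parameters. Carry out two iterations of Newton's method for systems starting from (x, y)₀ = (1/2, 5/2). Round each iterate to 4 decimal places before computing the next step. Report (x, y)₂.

(4.8098, -2.2301)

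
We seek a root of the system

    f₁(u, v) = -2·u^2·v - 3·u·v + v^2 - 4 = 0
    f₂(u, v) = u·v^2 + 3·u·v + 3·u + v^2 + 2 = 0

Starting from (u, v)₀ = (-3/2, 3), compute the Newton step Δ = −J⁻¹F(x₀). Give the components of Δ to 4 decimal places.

(0.4419, -1.4961)

At (-3/2, 3): F = (5.0000, -20.5000).
Jacobian J = [[-4·u·v - 3·v, -2·u^2 - 3·u + 2·v], [v^2 + 3·v + 3, 2·u·v + 3·u + 2·v]].
At the point, J = [[9.0000, 6.0000], [21.0000, -7.5000]] (det J = -193.5000).
Solving J·Δ = −F gives Δ = (0.4419, -1.4961).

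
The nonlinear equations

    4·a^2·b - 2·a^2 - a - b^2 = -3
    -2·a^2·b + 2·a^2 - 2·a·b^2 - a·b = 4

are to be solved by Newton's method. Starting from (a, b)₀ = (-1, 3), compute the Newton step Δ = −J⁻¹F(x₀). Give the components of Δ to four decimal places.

(0.3152, -0.8093)

At (-1, 3): F = (5.0000, 13.0000).
Jacobian J = [[8·a·b - 4·a - 1, 4·a^2 - 2·b], [-4·a·b + 4·a - 2·b^2 - b, -2·a^2 - 4·a·b - a]].
At the point, J = [[-21.0000, -2.0000], [-13.0000, 11.0000]] (det J = -257.0000).
Solving J·Δ = −F gives Δ = (0.3152, -0.8093).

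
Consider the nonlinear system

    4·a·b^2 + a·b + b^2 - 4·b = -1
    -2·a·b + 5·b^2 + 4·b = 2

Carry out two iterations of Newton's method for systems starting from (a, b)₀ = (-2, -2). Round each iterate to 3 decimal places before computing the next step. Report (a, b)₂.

(-1.233, -1.552)

At (-2, -2): F = (-15.000, 2.000).
Jacobian J = [[4·b^2 + b, 8·a·b + a + 2·b - 4], [-2·b, -2·a + 10·b + 4]].
At the point, J = [[14.000, 22.000], [4.000, -12.000]] (det J = -256.000).
Solving J·Δ = −F gives Δ = (0.531, 0.344).
Then the next iterate is (a, b)₁ = (-1.469, -1.656).
Round to (-1.469, -1.656) and repeat: F = (-3.31497, 0.22235), J = [[9.31334, 10.68031], [3.312, -9.622]].
Δ = (0.236, 0.104), so (a, b)₂ = (-1.233, -1.552).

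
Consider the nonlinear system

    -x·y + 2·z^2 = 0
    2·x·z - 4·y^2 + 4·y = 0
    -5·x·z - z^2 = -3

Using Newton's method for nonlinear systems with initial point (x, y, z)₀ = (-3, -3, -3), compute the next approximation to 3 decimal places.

(-1.693, -1.328, -1.505)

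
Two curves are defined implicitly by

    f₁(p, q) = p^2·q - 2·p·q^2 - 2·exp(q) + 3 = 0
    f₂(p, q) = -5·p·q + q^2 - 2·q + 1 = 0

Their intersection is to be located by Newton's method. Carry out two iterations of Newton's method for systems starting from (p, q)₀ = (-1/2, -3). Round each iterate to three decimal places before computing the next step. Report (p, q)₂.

(-0.321, 0.038)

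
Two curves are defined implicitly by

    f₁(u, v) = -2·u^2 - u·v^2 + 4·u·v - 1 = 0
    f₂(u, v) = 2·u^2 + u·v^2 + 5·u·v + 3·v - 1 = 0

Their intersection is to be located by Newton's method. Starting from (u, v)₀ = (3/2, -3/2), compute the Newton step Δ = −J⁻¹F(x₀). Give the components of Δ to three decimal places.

(-0.151, 1.498)

At (3/2, -3/2): F = (-17.875, -8.875).
Jacobian J = [[-4·u - v^2 + 4·v, -2·u·v + 4·u], [4·u + v^2 + 5·v, 2·u·v + 5·u + 3]].
At the point, J = [[-14.250, 10.500], [0.750, 6.000]] (det J = -93.375).
Solving J·Δ = −F gives Δ = (-0.151, 1.498).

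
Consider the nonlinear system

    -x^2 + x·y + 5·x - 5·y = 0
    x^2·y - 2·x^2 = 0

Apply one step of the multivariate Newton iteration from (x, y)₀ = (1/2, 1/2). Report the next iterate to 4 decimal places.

At (1/2, 1/2): F = (0.0000, -0.3750).
Jacobian J = [[-2·x + y + 5, x - 5], [2·x·y - 4·x, x^2]].
At the point, J = [[4.5000, -4.5000], [-1.5000, 0.2500]] (det J = -5.6250).
Solving J·Δ = −F gives Δ = (-0.3000, -0.3000).
Then the next iterate is (x, y)₁ = (0.2000, 0.2000).

(0.2000, 0.2000)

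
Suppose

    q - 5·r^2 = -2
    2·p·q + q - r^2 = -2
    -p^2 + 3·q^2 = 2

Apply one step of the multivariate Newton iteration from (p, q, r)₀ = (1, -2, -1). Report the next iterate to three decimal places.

At (1, -2, -1): F = (-5.000, -5.000, 9.000).
Jacobian J = [[0, 1, -10·r], [2·q, 2·p + 1, -2·r], [-2·p, 6·q, 0]].
At the point, J = [[0.000, 1.000, 10.000], [-4.000, 3.000, 2.000], [-2.000, -12.000, 0.000]] (det J = 536.000).
Solving J·Δ = −F gives Δ = (-0.425, 0.821, 0.418).
Then the next iterate is (p, q, r)₁ = (0.575, -1.179, -0.582).

(0.575, -1.179, -0.582)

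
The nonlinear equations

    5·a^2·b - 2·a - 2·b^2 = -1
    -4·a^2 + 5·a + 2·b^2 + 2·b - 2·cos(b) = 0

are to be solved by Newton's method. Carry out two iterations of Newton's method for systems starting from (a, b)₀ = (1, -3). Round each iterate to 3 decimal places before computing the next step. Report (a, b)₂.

At (1, -3): F = (-34.000, 14.97998).
Jacobian J = [[10·a·b - 2, 5·a^2 - 4·b], [-8·a + 5, 4·b + 2·sin(b) + 2]].
At the point, J = [[-32.000, 17.000], [-3.000, -10.28224]] (det J = 380.03168).
Solving J·Δ = −F gives Δ = (-0.250, 1.530).
Then the next iterate is (a, b)₁ = (0.750, -1.470).
Round to (0.750, -1.470) and repeat: F = (-8.95617, 2.68055), J = [[-13.025, 8.69250], [-1.000, -5.86985]].
Δ = (-0.344, 0.515), so (a, b)₂ = (0.406, -0.955).

(0.406, -0.955)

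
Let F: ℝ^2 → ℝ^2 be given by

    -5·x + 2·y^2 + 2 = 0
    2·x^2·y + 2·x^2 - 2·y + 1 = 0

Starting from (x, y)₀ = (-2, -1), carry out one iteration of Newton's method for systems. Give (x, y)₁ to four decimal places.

(1.2000, -1.5000)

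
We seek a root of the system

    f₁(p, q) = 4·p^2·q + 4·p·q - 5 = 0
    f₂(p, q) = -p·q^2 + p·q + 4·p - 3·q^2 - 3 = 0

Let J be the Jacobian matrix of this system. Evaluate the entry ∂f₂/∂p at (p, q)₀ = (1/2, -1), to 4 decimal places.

∂f₂/∂p = -q^2 + q + 4.
At (1/2, -1) this is 2.0000.

2.0000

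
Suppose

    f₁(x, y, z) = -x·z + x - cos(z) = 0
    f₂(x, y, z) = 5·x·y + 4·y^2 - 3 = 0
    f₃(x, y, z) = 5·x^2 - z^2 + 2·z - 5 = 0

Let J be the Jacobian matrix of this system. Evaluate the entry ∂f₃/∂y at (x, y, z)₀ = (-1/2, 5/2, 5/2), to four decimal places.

0.0000

∂f₃/∂y = 0.
At (-1/2, 5/2, 5/2) this is 0.0000.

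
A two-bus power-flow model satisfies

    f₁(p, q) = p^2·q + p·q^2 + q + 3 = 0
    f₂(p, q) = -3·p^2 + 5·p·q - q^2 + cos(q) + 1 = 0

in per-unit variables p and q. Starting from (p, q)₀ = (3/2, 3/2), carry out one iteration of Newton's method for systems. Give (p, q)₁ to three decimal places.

At (3/2, 3/2): F = (11.250, 3.32074).
Jacobian J = [[2·p·q + q^2, p^2 + 2·p·q + 1], [-6·p + 5·q, 5·p - 2·q - sin(q)]].
At the point, J = [[6.750, 7.750], [-1.500, 3.50251]] (det J = 35.26691).
Solving J·Δ = −F gives Δ = (-0.388, -1.114).
Then the next iterate is (p, q)₁ = (1.112, 0.386).

(1.112, 0.386)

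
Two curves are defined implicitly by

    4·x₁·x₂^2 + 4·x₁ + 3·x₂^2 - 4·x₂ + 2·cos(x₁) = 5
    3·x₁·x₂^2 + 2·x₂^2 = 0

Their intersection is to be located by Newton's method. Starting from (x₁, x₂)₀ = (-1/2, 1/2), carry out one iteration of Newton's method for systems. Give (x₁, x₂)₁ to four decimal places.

(0.0971, -0.6456)

At (-1/2, 1/2): F = (-6.994835, 0.1250).
Jacobian J = [[4·x₂^2 - 2·sin(x₁) + 4, 8·x₁·x₂ + 6·x₂ - 4], [3·x₂^2, 6·x₁·x₂ + 4·x₂]].
At the point, J = [[5.958851, -3.0000], [0.7500, 0.5000]] (det J = 5.229426).
Solving J·Δ = −F gives Δ = (0.5971, -1.1456).
Then the next iterate is (x₁, x₂)₁ = (0.0971, -0.6456).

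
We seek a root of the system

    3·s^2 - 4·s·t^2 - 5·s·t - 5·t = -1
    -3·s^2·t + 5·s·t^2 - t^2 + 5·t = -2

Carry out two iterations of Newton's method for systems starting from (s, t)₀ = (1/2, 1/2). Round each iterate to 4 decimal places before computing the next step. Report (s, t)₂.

At (1/2, 1/2): F = (-2.5000, 4.5000).
Jacobian J = [[6·s - 4·t^2 - 5·t, -8·s·t - 5·s - 5], [-6·s·t + 5·t^2, -3·s^2 + 10·s·t - 2·t + 5]].
At the point, J = [[-0.5000, -9.5000], [-0.2500, 5.7500]] (det J = -5.2500).
Solving J·Δ = −F gives Δ = (5.4048, -0.5476).
Then the next iterate is (s, t)₁ = (5.9048, -0.0476).
Round to (5.9048, -0.0476) and repeat: F = (107.189816, 6.805588), J = [[35.657737, -32.275452], [1.697740, -102.315474]].
Δ = (-2.9908, 0.0169), so (s, t)₂ = (2.9140, -0.0307).

(2.9140, -0.0307)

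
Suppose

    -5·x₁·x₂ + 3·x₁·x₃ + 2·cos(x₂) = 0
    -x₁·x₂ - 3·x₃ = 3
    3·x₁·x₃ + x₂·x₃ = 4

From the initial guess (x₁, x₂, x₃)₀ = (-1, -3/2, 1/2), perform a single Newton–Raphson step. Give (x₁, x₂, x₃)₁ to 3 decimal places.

(-5.537, 4.653, -1.718)

At (-1, -3/2, 1/2): F = (-8.85853, -6.000, -6.250).
Jacobian J = [[-5·x₂ + 3·x₃, -5·x₁ - 2·sin(x₂), 3·x₁], [-x₂, -x₁, -3], [3·x₃, x₃, 3·x₁ + x₂]].
At the point, J = [[9.000, 6.99499, -3.000], [1.500, 1.000, -3.000], [1.500, 0.500, -4.500]] (det J = -9.01127).
Solving J·Δ = −F gives Δ = (-4.537, 6.153, -2.218).
Then the next iterate is (x₁, x₂, x₃)₁ = (-5.537, 4.653, -1.718).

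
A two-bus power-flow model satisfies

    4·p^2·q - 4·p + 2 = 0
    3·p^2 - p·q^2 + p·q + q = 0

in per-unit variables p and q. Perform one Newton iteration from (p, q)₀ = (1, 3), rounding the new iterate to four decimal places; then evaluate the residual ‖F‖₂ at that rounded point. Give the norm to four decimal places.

At (1, 3): F = (10.0000, 0.0000).
Jacobian J = [[8·p·q - 4, 4·p^2], [6·p - q^2 + q, -2·p·q + p + 1]].
At the point, J = [[20.0000, 4.0000], [0.0000, -4.0000]] (det J = -80.0000).
Solving J·Δ = −F gives Δ = (-0.5000, 0.0000).
Then the next iterate is (p, q)₁ = (0.5000, 3.0000).
Re-evaluating at (0.5000, 3.0000): F = (3.0000, 0.7500), so ‖F‖₂ = 3.0923.

3.0923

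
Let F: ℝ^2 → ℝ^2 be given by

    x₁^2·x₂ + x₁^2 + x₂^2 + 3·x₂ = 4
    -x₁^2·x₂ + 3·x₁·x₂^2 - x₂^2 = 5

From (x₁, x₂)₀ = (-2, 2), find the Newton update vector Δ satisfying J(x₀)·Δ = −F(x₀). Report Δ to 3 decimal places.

(0.762, -0.805)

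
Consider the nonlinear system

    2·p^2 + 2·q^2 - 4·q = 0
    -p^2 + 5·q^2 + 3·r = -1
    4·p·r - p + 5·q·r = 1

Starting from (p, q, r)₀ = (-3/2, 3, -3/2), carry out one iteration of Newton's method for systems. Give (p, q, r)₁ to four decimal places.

At (-3/2, 3, -3/2): F = (10.5000, 39.2500, -13.0000).
Jacobian J = [[4·p, 4·q - 4, 0], [-2·p, 10·q, 3], [4·r - 1, 5·r, 4·p + 5·q]].
At the point, J = [[-6.0000, 8.0000, 0.0000], [3.0000, 30.0000, 3.0000], [-7.0000, -7.5000, 9.0000]] (det J = -2139.0000).
Solving J·Δ = −F gives Δ = (-0.0312, -1.3359, 0.3069).
Then the next iterate is (p, q, r)₁ = (-1.5312, 1.6641, -1.1931).

(-1.5312, 1.6641, -1.1931)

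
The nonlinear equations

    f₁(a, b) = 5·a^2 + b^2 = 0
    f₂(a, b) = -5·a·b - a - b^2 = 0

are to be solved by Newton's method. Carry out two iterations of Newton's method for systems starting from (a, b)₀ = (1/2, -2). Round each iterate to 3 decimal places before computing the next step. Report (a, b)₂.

At (1/2, -2): F = (5.250, 0.500).
Jacobian J = [[10·a, 2·b], [-5·b - 1, -5·a - 2·b]].
At the point, J = [[5.000, -4.000], [9.000, 1.500]] (det J = 43.500).
Solving J·Δ = −F gives Δ = (-0.227, 1.029).
Then the next iterate is (a, b)₁ = (0.273, -0.971).
Round to (0.273, -0.971) and repeat: F = (1.31549, 0.10957), J = [[2.730, -1.942], [3.855, 0.577]].
Δ = (-0.107, 0.527), so (a, b)₂ = (0.166, -0.444).

(0.166, -0.444)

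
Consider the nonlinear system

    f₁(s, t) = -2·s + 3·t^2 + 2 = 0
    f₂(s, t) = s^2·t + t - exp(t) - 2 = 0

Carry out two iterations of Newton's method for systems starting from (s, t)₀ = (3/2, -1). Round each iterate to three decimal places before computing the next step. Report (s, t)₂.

(-4.255, 6.232)

At (3/2, -1): F = (2.000, -5.61788).
Jacobian J = [[-2, 6·t], [2·s·t, s^2 - exp(t) + 1]].
At the point, J = [[-2.000, -6.000], [-3.000, 2.88212]] (det J = -23.76424).
Solving J·Δ = −F gives Δ = (-1.176, 0.725).
Then the next iterate is (s, t)₁ = (0.324, -0.275).
Round to (0.324, -0.275) and repeat: F = (1.57888, -3.06344), J = [[-2.000, -1.650], [-0.17820, 0.34540]].
Δ = (-4.579, 6.507), so (s, t)₂ = (-4.255, 6.232).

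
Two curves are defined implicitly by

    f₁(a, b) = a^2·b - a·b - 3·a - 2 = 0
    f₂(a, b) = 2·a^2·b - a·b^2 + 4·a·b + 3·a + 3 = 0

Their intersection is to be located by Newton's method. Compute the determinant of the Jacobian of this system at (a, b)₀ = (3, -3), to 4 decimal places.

-540.0000

J = [[2·a·b - b - 3, a^2 - a], [4·a·b - b^2 + 4·b + 3, 2·a^2 - 2·a·b + 4·a]].
At the point, J = [[-18.0000, 6.0000], [-54.0000, 48.0000]].
det J = -540.0000.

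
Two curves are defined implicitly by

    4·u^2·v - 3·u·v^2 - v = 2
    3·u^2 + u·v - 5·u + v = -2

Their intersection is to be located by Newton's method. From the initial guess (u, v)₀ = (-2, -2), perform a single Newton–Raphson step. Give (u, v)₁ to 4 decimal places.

(-0.7330, -0.0733)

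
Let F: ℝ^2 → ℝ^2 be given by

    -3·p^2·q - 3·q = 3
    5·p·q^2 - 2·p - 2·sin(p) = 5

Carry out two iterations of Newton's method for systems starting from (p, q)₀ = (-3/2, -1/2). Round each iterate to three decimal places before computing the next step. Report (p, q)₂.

At (-3/2, -1/2): F = (1.875, -1.88001).
Jacobian J = [[-6·p·q, -3·p^2 - 3], [5·q^2 - 2·cos(p) - 2, 10·p·q]].
At the point, J = [[-4.500, -9.750], [-0.89147, 7.500]] (det J = -42.44188).
Solving J·Δ = −F gives Δ = (-0.101, 0.239).
Then the next iterate is (p, q)₁ = (-1.601, -0.261).
Round to (-1.601, -0.261) and repeat: F = (-0.21001, -0.34422), J = [[-2.50717, -10.68960], [-1.59900, 4.17861]].
Δ = (-0.165, 0.019), so (p, q)₂ = (-1.766, -0.242).

(-1.766, -0.242)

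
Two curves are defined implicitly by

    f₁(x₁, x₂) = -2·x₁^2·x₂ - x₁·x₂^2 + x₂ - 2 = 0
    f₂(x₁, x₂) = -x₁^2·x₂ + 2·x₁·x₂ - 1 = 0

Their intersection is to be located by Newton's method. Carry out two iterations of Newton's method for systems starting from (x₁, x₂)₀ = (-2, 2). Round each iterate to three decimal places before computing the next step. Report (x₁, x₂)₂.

(-0.493, 0.592)

At (-2, 2): F = (-8.000, -17.000).
Jacobian J = [[-4·x₁·x₂ - x₂^2, -2·x₁^2 - 2·x₁·x₂ + 1], [-2·x₁·x₂ + 2·x₂, -x₁^2 + 2·x₁]].
At the point, J = [[12.000, 1.000], [12.000, -8.000]] (det J = -108.000).
Solving J·Δ = −F gives Δ = (0.750, -1.000).
Then the next iterate is (x₁, x₂)₁ = (-1.250, 1.000).
Round to (-1.250, 1.000) and repeat: F = (-2.875, -5.06250), J = [[4.000, 0.375], [4.500, -4.06250]].
Δ = (0.757, -0.408), so (x₁, x₂)₂ = (-0.493, 0.592).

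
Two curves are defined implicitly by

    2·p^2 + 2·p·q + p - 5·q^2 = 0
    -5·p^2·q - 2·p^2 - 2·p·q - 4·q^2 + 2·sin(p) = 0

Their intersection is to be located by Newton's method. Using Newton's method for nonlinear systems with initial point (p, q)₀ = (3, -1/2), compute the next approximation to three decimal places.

At (3, -1/2): F = (16.750, 6.78224).
Jacobian J = [[4·p + 2·q + 1, 2·p - 10·q], [-10·p·q - 4·p - 2·q + 2·cos(p), -5·p^2 - 2·p - 8·q]].
At the point, J = [[12.000, 11.000], [2.02002, -47.000]] (det J = -586.22017).
Solving J·Δ = −F gives Δ = (-1.470, 0.081).
Then the next iterate is (p, q)₁ = (1.530, -0.419).

(1.530, -0.419)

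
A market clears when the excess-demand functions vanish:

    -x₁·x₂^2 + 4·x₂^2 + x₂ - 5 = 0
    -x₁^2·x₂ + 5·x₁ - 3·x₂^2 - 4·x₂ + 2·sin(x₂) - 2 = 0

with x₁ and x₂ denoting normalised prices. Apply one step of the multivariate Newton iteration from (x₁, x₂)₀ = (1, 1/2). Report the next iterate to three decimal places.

(2.426, 1.527)

At (1, 1/2): F = (-3.750, 0.70885).
Jacobian J = [[-x₂^2, -2·x₁·x₂ + 8·x₂ + 1], [-2·x₁·x₂ + 5, -x₁^2 - 6·x₂ + 2·cos(x₂) - 4]].
At the point, J = [[-0.250, 4.000], [4.000, -6.24483]] (det J = -14.43879).
Solving J·Δ = −F gives Δ = (1.426, 1.027).
Then the next iterate is (x₁, x₂)₁ = (2.426, 1.527).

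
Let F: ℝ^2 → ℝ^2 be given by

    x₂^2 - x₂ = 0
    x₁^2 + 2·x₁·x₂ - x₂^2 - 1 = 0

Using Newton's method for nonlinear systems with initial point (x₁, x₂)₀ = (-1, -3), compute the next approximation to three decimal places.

(-0.518, -1.286)

At (-1, -3): F = (12.000, -3.000).
Jacobian J = [[0, 2·x₂ - 1], [2·x₁ + 2·x₂, 2·x₁ - 2·x₂]].
At the point, J = [[0.000, -7.000], [-8.000, 4.000]] (det J = -56.000).
Solving J·Δ = −F gives Δ = (0.482, 1.714).
Then the next iterate is (x₁, x₂)₁ = (-0.518, -1.286).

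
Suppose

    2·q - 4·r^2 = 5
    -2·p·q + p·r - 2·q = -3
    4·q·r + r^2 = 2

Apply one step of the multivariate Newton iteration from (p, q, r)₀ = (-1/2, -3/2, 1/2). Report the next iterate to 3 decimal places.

(2.607, 11.500, 4.750)

At (-1/2, -3/2, 1/2): F = (-9.000, 4.250, -4.750).
Jacobian J = [[0, 2, -8·r], [-2·q + r, -2·p - 2, p], [0, 4·r, 4·q + 2·r]].
At the point, J = [[0.000, 2.000, -4.000], [3.500, -1.000, -0.500], [0.000, 2.000, -5.000]] (det J = 7.000).
Solving J·Δ = −F gives Δ = (3.107, 13.000, 4.250).
Then the next iterate is (p, q, r)₁ = (2.607, 11.500, 4.750).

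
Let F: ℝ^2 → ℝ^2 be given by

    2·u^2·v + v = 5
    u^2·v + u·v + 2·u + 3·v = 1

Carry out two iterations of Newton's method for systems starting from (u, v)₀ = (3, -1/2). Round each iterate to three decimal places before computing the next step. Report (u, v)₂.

(-4.851, 1.863)

At (3, -1/2): F = (-14.500, -2.500).
Jacobian J = [[4·u·v, 2·u^2 + 1], [2·u·v + v + 2, u^2 + u + 3]].
At the point, J = [[-6.000, 19.000], [-1.500, 15.000]] (det J = -61.500).
Solving J·Δ = −F gives Δ = (-2.764, -0.110).
Then the next iterate is (u, v)₁ = (0.236, -0.610).
Round to (0.236, -0.610) and repeat: F = (-5.67795, -2.53593), J = [[-0.57584, 1.11139], [1.10208, 3.29170]].
Δ = (-5.087, 2.473), so (u, v)₂ = (-4.851, 1.863).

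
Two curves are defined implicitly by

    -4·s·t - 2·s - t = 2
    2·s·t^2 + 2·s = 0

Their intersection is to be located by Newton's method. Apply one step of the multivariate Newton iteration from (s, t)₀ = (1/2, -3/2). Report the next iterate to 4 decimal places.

(-0.2000, -1.9333)

At (1/2, -3/2): F = (1.5000, 3.2500).
Jacobian J = [[-4·t - 2, -4·s - 1], [2·t^2 + 2, 4·s·t]].
At the point, J = [[4.0000, -3.0000], [6.5000, -3.0000]] (det J = 7.5000).
Solving J·Δ = −F gives Δ = (-0.7000, -0.4333).
Then the next iterate is (s, t)₁ = (-0.2000, -1.9333).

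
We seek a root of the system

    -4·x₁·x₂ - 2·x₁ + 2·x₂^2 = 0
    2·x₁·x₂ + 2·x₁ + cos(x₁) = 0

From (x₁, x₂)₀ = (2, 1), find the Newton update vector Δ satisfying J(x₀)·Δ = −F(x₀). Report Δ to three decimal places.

(-0.830, -1.254)

At (2, 1): F = (-10.000, 7.58385).
Jacobian J = [[-4·x₂ - 2, -4·x₁ + 4·x₂], [2·x₂ - sin(x₁) + 2, 2·x₁]].
At the point, J = [[-6.000, -4.000], [3.09070, 4.000]] (det J = -11.63719).
Solving J·Δ = −F gives Δ = (-0.830, -1.254).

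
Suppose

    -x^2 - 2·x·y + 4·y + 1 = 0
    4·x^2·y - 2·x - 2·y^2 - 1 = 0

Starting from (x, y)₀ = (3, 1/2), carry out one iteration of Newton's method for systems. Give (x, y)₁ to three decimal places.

(1.693, 0.576)

At (3, 1/2): F = (-9.000, 10.500).
Jacobian J = [[-2·x - 2·y, -2·x + 4], [8·x·y - 2, 4·x^2 - 4·y]].
At the point, J = [[-7.000, -2.000], [10.000, 34.000]] (det J = -218.000).
Solving J·Δ = −F gives Δ = (-1.307, 0.076).
Then the next iterate is (x, y)₁ = (1.693, 0.576).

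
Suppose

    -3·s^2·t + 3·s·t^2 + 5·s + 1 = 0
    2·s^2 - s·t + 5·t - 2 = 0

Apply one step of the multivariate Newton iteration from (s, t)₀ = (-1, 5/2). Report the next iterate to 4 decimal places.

(-1.7662, -0.8301)

At (-1, 5/2): F = (-30.2500, 15.0000).
Jacobian J = [[-6·s·t + 3·t^2 + 5, -3·s^2 + 6·s·t], [4·s - t, -s + 5]].
At the point, J = [[38.7500, -18.0000], [-6.5000, 6.0000]] (det J = 115.5000).
Solving J·Δ = −F gives Δ = (-0.7662, -3.3301).
Then the next iterate is (s, t)₁ = (-1.7662, -0.8301).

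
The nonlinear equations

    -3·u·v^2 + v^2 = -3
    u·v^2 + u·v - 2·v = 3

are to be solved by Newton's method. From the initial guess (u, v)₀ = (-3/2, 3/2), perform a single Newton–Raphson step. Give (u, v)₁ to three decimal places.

(7.238, 4.143)

At (-3/2, 3/2): F = (15.375, -11.625).
Jacobian J = [[-3·v^2, -6·u·v + 2·v], [v^2 + v, 2·u·v + u - 2]].
At the point, J = [[-6.750, 16.500], [3.750, -8.000]] (det J = -7.875).
Solving J·Δ = −F gives Δ = (8.738, 2.643).
Then the next iterate is (u, v)₁ = (7.238, 4.143).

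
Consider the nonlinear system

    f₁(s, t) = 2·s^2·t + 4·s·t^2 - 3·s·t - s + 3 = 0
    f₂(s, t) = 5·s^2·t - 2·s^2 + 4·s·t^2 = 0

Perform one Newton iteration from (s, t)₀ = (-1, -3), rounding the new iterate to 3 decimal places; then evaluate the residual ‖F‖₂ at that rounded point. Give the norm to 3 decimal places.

At (-1, -3): F = (-47.000, -53.000).
Jacobian J = [[4·s·t + 4·t^2 - 3·t - 1, 2·s^2 + 8·s·t - 3·s], [10·s·t - 4·s + 4·t^2, 5·s^2 + 8·s·t]].
At the point, J = [[56.000, 29.000], [70.000, 29.000]] (det J = -406.000).
Solving J·Δ = −F gives Δ = (0.429, 0.793).
Then the next iterate is (s, t)₁ = (-0.571, -2.207).
Re-evaluating at (-0.571, -2.207): F = (-12.77376, -15.37496), so ‖F‖₂ = 19.989.

19.989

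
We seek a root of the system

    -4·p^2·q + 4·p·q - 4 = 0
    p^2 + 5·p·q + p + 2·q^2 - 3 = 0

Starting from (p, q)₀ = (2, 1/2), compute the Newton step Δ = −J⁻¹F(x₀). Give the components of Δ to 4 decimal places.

(-2.3333, 0.7500)

At (2, 1/2): F = (-8.0000, 8.5000).
Jacobian J = [[-8·p·q + 4·q, -4·p^2 + 4·p], [2·p + 5·q + 1, 5·p + 4·q]].
At the point, J = [[-6.0000, -8.0000], [7.5000, 12.0000]] (det J = -12.0000).
Solving J·Δ = −F gives Δ = (-2.3333, 0.7500).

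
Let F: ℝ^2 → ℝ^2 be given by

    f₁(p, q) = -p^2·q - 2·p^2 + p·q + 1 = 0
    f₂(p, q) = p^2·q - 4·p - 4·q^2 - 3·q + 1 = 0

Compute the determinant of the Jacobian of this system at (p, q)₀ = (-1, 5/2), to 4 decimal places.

-271.0000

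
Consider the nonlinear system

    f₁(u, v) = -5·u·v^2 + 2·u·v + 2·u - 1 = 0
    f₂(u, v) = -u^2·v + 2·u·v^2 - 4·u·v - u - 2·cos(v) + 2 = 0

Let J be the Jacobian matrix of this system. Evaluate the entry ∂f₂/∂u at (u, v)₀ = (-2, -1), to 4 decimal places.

1.0000

∂f₂/∂u = -2·u·v + 2·v^2 - 4·v - 1.
At (-2, -1) this is 1.0000.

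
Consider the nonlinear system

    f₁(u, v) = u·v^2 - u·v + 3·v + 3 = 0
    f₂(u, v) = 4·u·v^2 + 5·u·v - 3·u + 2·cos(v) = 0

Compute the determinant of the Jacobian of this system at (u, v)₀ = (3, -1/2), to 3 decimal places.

-10.531

J = [[v^2 - v, 2·u·v - u + 3], [4·v^2 + 5·v - 3, 8·u·v + 5·u - 2·sin(v)]].
At the point, J = [[0.750, -3.000], [-4.500, 3.95885]].
det J = -10.531.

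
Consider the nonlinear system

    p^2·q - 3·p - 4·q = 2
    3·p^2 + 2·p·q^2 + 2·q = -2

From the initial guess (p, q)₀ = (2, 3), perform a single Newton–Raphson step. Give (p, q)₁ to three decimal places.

At (2, 3): F = (-8.000, 56.000).
Jacobian J = [[2·p·q - 3, p^2 - 4], [6·p + 2·q^2, 4·p·q + 2]].
At the point, J = [[9.000, 0.000], [30.000, 26.000]] (det J = 234.000).
Solving J·Δ = −F gives Δ = (0.889, -3.179).
Then the next iterate is (p, q)₁ = (2.889, -0.179).

(2.889, -0.179)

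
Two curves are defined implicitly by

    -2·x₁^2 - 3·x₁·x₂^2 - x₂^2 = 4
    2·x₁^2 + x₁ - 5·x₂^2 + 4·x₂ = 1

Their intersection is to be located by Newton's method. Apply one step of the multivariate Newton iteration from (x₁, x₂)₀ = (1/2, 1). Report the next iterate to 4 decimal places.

At (1/2, 1): F = (-7.0000, -1.0000).
Jacobian J = [[-4·x₁ - 3·x₂^2, -6·x₁·x₂ - 2·x₂], [4·x₁ + 1, -10·x₂ + 4]].
At the point, J = [[-5.0000, -5.0000], [3.0000, -6.0000]] (det J = 45.0000).
Solving J·Δ = −F gives Δ = (-0.8222, -0.5778).
Then the next iterate is (x₁, x₂)₁ = (-0.3222, 0.4222).

(-0.3222, 0.4222)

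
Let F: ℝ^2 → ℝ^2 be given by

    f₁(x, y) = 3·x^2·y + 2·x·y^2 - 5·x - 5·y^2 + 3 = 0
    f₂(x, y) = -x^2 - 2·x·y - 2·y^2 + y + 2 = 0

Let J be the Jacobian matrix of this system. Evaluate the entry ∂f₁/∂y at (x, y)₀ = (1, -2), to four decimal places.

15.0000

∂f₁/∂y = 3·x^2 + 4·x·y - 10·y.
At (1, -2) this is 15.0000.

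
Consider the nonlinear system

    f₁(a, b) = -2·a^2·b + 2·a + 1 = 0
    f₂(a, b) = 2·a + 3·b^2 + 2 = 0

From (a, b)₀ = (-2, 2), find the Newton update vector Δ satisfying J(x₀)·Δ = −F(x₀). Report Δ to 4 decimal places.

(0.6379, -0.9397)

At (-2, 2): F = (-19.0000, 10.0000).
Jacobian J = [[-4·a·b + 2, -2·a^2], [2, 6·b]].
At the point, J = [[18.0000, -8.0000], [2.0000, 12.0000]] (det J = 232.0000).
Solving J·Δ = −F gives Δ = (0.6379, -0.9397).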